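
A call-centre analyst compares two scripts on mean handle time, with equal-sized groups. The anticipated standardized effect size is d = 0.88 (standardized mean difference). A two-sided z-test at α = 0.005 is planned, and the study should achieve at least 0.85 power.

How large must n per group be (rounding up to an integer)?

n = 39 per group

For power 0.85 need Φ(δ − z_{0.0025}) = 0.85, so δ = z_{0.0025} + z_{0.15} = 2.807 + 1.036 = 3.843.
(The Φ(−δ − z_{α/2}) term is vanishingly small for δ > 0 and is dropped in the standard sample-size formula.)
δ = d·√(n/2) ⇒ n = 2(δ/d)² = 2 × (3.843 / 0.88)² = 38.15.
Round up to the next whole unit.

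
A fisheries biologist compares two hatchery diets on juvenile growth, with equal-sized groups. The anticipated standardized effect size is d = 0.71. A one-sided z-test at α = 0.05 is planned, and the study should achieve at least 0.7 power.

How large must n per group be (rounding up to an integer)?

For power 0.7 need Φ(δ − z_{0.05}) = 0.7, so δ = z_{0.05} + z_{0.30} = 1.645 + 0.524 = 2.169.
δ = d·√(n/2) ⇒ n = 2(δ/d)² = 2 × (2.169 / 0.71)² = 18.67.
Round up to the next whole unit.

n = 19 per group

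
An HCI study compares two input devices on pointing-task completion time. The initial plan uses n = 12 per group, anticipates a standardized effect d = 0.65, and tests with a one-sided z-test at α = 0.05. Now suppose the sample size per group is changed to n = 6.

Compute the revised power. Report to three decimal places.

Power ≈ 0.302

With n = 6 per group: δ = d·√(n/2) = 0.65 × √(6/2) = 1.1258. Critical value z_{0.05} = 1.645.
Revised power = P(Z > 1.645 − δ) = Φ(-0.519) = 0.3019.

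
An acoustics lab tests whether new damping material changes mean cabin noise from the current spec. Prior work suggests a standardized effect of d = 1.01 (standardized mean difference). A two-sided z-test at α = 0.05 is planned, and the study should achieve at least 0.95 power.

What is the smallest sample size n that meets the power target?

n = 13

Set Φ(δ − 1.960) = 0.95; then δ − 1.960 = Φ⁻¹(0.95) = 1.645, giving δ = 3.605.
(The Φ(−δ − z_{α/2}) term is vanishingly small for δ > 0 and is dropped in the standard sample-size formula.)
δ = d·√n ⇒ n = (δ/d)² = (3.605 / 1.01)² = 12.74.
Rounding up, n = 13.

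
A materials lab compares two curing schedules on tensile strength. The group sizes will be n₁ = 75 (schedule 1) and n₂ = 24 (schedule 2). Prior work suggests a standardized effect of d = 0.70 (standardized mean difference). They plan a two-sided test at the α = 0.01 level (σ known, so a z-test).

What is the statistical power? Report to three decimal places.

Noncentrality parameter: δ = d / √(1/n₁ + 1/n₂) = 0.70 / √(1/75 + 1/24) = 2.9848
Critical value for a two-sided test at α = 0.01: z_{α/2} = 2.576.
Power = Φ(δ − 2.576) + Φ(−δ − 2.576) = Φ(0.409) + Φ(-5.561) = 0.6587 + 0.0000 = 0.6587.

Power ≈ 0.659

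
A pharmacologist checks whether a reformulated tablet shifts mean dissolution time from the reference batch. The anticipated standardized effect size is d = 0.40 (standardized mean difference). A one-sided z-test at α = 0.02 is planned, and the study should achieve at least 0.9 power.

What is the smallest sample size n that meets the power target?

For power 0.9 need Φ(δ − z_{0.02}) = 0.9, so δ = z_{0.02} + z_{0.10} = 2.054 + 1.282 = 3.335.
δ = d·√n ⇒ n = (δ/d)² = (3.335 / 0.40)² = 69.53.
Rounding up, n = 70.

n = 70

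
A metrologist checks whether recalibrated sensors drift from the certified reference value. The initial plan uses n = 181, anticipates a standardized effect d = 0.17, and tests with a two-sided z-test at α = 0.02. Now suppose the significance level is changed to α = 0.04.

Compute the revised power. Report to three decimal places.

Power ≈ 0.592

δ = d·√n = 0.17 × √181 = 2.2871 (unchanged). New critical value: z_{0.02} = 2.054.
Revised power = Φ(δ − 2.054) + Φ(−δ − 2.054) = Φ(0.233) + Φ(-4.341) = 0.5923 + 0.0000 = 0.5923.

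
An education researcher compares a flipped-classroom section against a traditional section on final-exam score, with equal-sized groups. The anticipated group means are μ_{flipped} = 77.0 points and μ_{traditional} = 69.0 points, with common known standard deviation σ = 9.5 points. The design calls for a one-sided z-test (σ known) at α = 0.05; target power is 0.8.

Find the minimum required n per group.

Standardized effect: d = |μ_{flipped} − μ_{traditional}| / σ = |77.0 − 69.0| / 9.5 = 0.8421
Set Φ(δ − 1.645) = 0.8; then δ − 1.645 = Φ⁻¹(0.8) = 0.842, giving δ = 2.486.
δ = d·√(n/2) ⇒ n = 2(δ/d)² = 2 × (2.486 / 0.8421)² = 17.44.
Round up to the next whole unit.

n = 18 per group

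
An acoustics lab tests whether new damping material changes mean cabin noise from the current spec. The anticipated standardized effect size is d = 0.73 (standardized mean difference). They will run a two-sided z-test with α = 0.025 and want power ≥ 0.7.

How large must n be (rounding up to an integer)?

n = 15

Set Φ(δ − 2.241) = 0.7; then δ − 2.241 = Φ⁻¹(0.7) = 0.524, giving δ = 2.766.
(The Φ(−δ − z_{α/2}) term is vanishingly small for δ > 0 and is dropped in the standard sample-size formula.)
δ = d·√n ⇒ n = (δ/d)² = (2.766 / 0.73)² = 14.35.
Round up to the next whole unit.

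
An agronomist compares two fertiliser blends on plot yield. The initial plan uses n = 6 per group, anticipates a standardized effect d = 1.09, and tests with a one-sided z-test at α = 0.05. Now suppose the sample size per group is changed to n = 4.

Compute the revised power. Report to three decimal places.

Power ≈ 0.459

With n = 4 per group: δ = d·√(n/2) = 1.09 × √(4/2) = 1.5415. Critical value z_{0.05} = 1.645.
Revised power = Φ(δ − 1.645) = Φ(-0.103) = 0.4588.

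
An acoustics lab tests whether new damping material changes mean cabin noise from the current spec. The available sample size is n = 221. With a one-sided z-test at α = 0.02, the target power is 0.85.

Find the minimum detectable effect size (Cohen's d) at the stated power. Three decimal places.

d ≈ 0.208

Need Φ(δ − 2.054) = 0.85, so δ = 2.054 + 1.036 = 3.090.
δ = d·√n ⇒ d = δ/√n = 3.090/√221 = 0.2079.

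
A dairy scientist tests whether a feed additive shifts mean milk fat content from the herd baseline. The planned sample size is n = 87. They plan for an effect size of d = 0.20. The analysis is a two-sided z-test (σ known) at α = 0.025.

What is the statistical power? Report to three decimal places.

Noncentrality parameter: δ = d·√n = 0.20 × √87 = 1.8655
Critical value for a two-sided test at α = 0.025: z_{α/2} = 2.241.
Power = Φ(δ − 2.241) + Φ(−δ − 2.241) = Φ(-0.376) + Φ(-4.107) = 0.3535 + 0.0000 = 0.3535.

Power ≈ 0.354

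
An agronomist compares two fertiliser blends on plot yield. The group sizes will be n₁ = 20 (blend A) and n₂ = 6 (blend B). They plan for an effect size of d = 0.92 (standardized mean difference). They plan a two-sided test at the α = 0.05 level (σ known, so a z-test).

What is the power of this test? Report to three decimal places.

Power ≈ 0.507

Noncentrality parameter: δ = d / √(1/n₁ + 1/n₂) = 0.92 / √(1/20 + 1/6) = 1.9765
Critical value for a two-sided test at α = 0.05: z_{α/2} = 1.960.
Power = Φ(δ − 1.960) + Φ(−δ − 1.960) = Φ(0.017) + Φ(-3.936) = 0.5066 + 0.0000 = 0.5066.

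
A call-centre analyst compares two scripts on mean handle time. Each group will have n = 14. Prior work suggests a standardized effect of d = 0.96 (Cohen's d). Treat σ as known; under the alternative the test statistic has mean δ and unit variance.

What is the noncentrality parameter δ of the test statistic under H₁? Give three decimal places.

δ ≈ 2.540

The noncentrality parameter scales effect size by the design's sample-size factor: δ = d·√(n/2) = 0.96 × √(14/2) = 2.5399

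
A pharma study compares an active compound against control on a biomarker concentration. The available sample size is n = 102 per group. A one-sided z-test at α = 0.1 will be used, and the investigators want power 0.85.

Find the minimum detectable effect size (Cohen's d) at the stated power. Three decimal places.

Required noncentrality: δ = z_{0.1} + z_{0.15} = 1.282 + 1.036 = 2.318.
δ = d·√(n/2) ⇒ d = δ/√(n/2) = 2.318/√(102/2) = 0.3246.

d ≈ 0.325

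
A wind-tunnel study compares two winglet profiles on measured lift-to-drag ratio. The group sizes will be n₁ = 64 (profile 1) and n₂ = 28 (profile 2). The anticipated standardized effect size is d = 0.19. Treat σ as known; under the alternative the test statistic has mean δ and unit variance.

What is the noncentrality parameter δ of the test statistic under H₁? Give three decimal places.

δ ≈ 0.839

The noncentrality parameter scales effect size by the design's sample-size factor: δ = d / √(1/n₁ + 1/n₂) = 0.19 / √(1/64 + 1/28) = 0.8385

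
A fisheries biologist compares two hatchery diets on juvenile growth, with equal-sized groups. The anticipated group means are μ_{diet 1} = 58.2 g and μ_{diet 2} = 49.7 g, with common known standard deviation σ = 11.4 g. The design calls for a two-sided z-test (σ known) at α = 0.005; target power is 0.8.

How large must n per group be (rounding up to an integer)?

Standardized effect: d = |μ_{diet 1} − μ_{diet 2}| / σ = |58.2 − 49.7| / 11.4 = 0.7456
For power 0.8 need Φ(δ − z_{0.0025}) = 0.8, so δ = z_{0.0025} + z_{0.20} = 2.807 + 0.842 = 3.649.
(The Φ(−δ − z_{α/2}) term is vanishingly small for δ > 0 and is dropped in the standard sample-size formula.)
δ = d·√(n/2) ⇒ n = 2(δ/d)² = 2 × (3.649 / 0.7456)² = 47.89.
Rounding up, n = 48 per group.

n = 48 per group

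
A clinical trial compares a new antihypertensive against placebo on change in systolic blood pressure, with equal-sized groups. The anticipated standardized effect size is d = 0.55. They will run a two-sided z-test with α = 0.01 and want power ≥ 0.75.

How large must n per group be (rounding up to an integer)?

n = 70 per group

For power 0.75 need Φ(δ − z_{0.005}) = 0.75, so δ = z_{0.005} + z_{0.25} = 2.576 + 0.674 = 3.250.
(Ignoring the negligible lower-tail rejection probability gives the usual closed-form inversion.)
δ = d·√(n/2) ⇒ n = 2(δ/d)² = 2 × (3.250 / 0.55)² = 69.85.
Round up to the next whole unit.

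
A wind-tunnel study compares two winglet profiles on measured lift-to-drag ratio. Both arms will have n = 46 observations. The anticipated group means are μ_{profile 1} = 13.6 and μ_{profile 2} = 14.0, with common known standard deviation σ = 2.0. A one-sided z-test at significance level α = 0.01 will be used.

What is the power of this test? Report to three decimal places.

Power ≈ 0.086

Standardized effect: d = |μ_{profile 1} − μ_{profile 2}| / σ = |13.6 − 14.0| / 2.0 = 0.2000
Noncentrality parameter: δ = d·√(n/2) = 0.2000 × √(46/2) = 0.9592
Critical value for a one-sided test at α = 0.01: z_α = 2.326.
Power = Φ(δ − 2.326) = Φ(-1.367) = 0.0858.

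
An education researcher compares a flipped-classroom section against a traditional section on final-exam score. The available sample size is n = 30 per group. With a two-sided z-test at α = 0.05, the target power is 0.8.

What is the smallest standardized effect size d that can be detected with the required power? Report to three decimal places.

d ≈ 0.723

Need Φ(δ − 1.960) = 0.8, so δ = 1.960 + 0.842 = 2.802.
(Lower-tail contribution to power is negligible for δ > 0.)
δ = d·√(n/2) ⇒ d = δ/√(n/2) = 2.802/√(30/2) = 0.7234.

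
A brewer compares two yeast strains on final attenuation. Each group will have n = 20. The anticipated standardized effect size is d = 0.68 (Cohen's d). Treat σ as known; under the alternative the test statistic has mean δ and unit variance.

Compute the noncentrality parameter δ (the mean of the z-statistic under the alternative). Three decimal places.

δ ≈ 2.150

δ = d·√(n/2) = 0.68 × √(20/2) = 2.1503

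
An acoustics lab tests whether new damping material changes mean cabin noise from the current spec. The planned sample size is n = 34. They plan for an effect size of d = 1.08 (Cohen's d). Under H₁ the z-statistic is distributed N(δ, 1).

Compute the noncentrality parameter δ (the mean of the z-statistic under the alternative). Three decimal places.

δ ≈ 6.297

δ = d·√n = 1.08 × √34 = 6.2974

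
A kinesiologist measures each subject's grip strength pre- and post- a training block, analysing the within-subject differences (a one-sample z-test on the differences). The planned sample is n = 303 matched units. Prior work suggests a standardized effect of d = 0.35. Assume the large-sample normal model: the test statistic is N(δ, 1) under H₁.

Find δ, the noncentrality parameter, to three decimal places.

δ ≈ 6.092

δ = d·√n = 0.35 × √303 = 6.0924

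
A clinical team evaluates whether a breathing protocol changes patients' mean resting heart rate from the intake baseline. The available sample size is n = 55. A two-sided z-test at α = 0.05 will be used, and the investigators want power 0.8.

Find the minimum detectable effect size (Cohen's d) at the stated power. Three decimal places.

Need Φ(δ − 1.960) = 0.8, so δ = 1.960 + 0.842 = 2.802.
(The second rejection-region term Φ(−δ − z_{α/2}) is negligible and dropped.)
δ = d·√n ⇒ d = δ/√n = 2.802/√55 = 0.3778.

d ≈ 0.378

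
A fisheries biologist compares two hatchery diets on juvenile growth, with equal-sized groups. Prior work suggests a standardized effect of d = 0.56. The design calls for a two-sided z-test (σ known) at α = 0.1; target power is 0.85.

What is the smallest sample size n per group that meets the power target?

For power 0.85 need Φ(δ − z_{0.05}) = 0.85, so δ = z_{0.05} + z_{0.15} = 1.645 + 1.036 = 2.681.
(For δ > 0 the lower-tail rejection region contributes negligibly to power, so the one-term inversion is standard.)
δ = d·√(n/2) ⇒ n = 2(δ/d)² = 2 × (2.681 / 0.56)² = 45.85.
Rounding up, n = 46 per group.

n = 46 per group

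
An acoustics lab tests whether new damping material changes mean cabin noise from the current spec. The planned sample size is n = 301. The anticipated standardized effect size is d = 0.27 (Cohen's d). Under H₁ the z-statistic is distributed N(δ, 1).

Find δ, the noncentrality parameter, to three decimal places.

δ = d·√n = 0.27 × √301 = 4.6843

δ ≈ 4.684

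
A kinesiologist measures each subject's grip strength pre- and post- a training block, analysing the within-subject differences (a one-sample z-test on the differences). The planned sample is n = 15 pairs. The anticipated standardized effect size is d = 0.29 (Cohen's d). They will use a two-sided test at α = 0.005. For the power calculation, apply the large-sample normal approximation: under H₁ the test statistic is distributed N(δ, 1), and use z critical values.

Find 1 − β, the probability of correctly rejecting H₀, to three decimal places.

Noncentrality parameter: λ = d·√n = 0.29 × √15 = 1.1232
Critical value for a two-sided test at α = 0.005: z_{α/2} = 2.807.
Power = Φ(λ − 2.807) + Φ(−λ − 2.807) = Φ(-1.684) + Φ(-3.930) = 0.0461 + 0.0000 = 0.0461.

Power ≈ 0.046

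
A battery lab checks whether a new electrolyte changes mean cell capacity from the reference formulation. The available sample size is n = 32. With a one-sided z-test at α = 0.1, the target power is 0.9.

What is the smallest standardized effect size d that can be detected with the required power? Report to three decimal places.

Required noncentrality: δ = z_{0.1} + z_{0.10} = 1.282 + 1.282 = 2.563.
δ = d·√n ⇒ d = δ/√n = 2.563/√32 = 0.4531.

d ≈ 0.453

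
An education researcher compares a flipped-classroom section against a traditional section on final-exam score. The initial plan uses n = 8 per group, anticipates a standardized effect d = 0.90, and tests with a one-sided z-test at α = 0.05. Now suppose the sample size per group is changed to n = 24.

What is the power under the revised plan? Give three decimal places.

With n = 24 per group: δ = d·√(n/2) = 0.90 × √(24/2) = 3.1177. Critical value z_{0.05} = 1.645.
Revised power = Φ(δ − 1.645) = Φ(1.473) = 0.9296.

Power ≈ 0.930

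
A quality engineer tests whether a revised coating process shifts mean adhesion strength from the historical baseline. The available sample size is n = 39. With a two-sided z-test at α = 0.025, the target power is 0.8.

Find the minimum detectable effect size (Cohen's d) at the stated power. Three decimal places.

Required noncentrality: δ = z_{0.0125} + z_{0.20} = 2.241 + 0.842 = 3.083.
(The second rejection-region term Φ(−δ − z_{α/2}) is negligible and dropped.)
δ = d·√n ⇒ d = δ/√n = 3.083/√39 = 0.4937.

d ≈ 0.494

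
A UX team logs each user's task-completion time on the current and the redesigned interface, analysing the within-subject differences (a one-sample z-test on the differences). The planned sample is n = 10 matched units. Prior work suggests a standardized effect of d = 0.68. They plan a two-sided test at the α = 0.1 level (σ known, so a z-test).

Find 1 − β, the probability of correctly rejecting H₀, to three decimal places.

Noncentrality parameter: δ = d·√n = 0.68 × √10 = 2.1503
Two-sided α = 0.1 → critical value z_{0.05} = 1.645.
Power = Φ(δ − 1.645) + Φ(−δ − 1.645) = Φ(0.505) + Φ(-3.795) = 0.6934 + 0.0001 = 0.6935.

Power ≈ 0.693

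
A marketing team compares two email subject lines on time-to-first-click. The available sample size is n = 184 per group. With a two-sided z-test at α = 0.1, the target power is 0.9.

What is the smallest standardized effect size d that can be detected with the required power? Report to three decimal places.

Need Φ(δ − 1.645) = 0.9, so δ = 1.645 + 1.282 = 2.926.
(The second rejection-region term Φ(−δ − z_{α/2}) is negligible and dropped.)
δ = d·√(n/2) ⇒ d = δ/√(n/2) = 2.926/√(184/2) = 0.3051.

d ≈ 0.305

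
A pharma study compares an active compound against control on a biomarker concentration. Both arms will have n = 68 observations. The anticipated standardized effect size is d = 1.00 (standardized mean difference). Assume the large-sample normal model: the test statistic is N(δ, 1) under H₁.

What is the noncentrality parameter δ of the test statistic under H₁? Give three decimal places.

δ = d·√(n/2) = 1.00 × √(68/2) = 5.8310

δ ≈ 5.831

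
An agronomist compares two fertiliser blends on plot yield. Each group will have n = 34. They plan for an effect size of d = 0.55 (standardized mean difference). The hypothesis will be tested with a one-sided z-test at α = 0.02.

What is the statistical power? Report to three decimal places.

Power ≈ 0.585

Noncentrality parameter: δ = d·√(n/2) = 0.55 × √(34/2) = 2.2677
Critical value for a one-sided test at α = 0.02: z_α = 2.054.
Power = Φ(δ − 2.054) = Φ(0.214) = 0.5847.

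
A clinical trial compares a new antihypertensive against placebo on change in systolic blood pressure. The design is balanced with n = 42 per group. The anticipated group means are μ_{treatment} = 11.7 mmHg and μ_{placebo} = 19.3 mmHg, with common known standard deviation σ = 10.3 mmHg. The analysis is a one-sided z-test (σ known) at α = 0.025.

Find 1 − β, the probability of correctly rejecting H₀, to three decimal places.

Power ≈ 0.922

Standardized effect: d = |μ_{treatment} − μ_{placebo}| / σ = |11.7 − 19.3| / 10.3 = 0.7379
Noncentrality parameter: δ = d·√(n/2) = 0.7379 × √(42/2) = 3.3813
One-sided α = 0.025 → critical value z_{0.025} = 1.960.
Power = Φ(δ − 1.960) = Φ(1.421) = 0.9224.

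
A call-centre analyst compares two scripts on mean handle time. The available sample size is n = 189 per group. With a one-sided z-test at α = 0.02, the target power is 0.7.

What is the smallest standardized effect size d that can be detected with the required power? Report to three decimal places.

d ≈ 0.265

Required noncentrality: δ = z_{0.02} + z_{0.30} = 2.054 + 0.524 = 2.578.
δ = d·√(n/2) ⇒ d = δ/√(n/2) = 2.578/√(189/2) = 0.2652.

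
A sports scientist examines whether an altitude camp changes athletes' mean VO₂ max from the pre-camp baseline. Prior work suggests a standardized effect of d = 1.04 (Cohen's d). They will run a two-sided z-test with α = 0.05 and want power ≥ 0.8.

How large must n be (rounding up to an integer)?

n = 8

Set Φ(δ − 1.960) = 0.8; then δ − 1.960 = Φ⁻¹(0.8) = 0.842, giving δ = 2.802.
(For δ > 0 the lower-tail rejection region contributes negligibly to power, so the one-term inversion is standard.)
δ = d·√n ⇒ n = (δ/d)² = (2.802 / 1.04)² = 7.26.
Round up to the next whole unit.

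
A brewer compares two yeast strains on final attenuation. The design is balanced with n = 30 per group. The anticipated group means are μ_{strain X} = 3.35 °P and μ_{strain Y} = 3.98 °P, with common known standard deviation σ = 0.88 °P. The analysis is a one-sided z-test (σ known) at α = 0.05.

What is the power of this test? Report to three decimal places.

Standardized effect: d = |μ_{strain X} − μ_{strain Y}| / σ = |3.35 − 3.98| / 0.88 = 0.7159
Noncentrality parameter: δ = d·√(n/2) = 0.7159 × √(30/2) = 2.7727
One-sided α = 0.05 → critical value z_{0.05} = 1.645.
Power = Φ(δ − 1.645) = Φ(1.128) = 0.8703.

Power ≈ 0.870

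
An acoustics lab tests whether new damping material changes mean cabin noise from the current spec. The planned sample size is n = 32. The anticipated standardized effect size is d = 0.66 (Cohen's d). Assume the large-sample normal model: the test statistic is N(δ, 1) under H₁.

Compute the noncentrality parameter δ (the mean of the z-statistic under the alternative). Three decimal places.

δ ≈ 3.734

The noncentrality parameter scales effect size by the design's sample-size factor: δ = d·√n = 0.66 × √32 = 3.7335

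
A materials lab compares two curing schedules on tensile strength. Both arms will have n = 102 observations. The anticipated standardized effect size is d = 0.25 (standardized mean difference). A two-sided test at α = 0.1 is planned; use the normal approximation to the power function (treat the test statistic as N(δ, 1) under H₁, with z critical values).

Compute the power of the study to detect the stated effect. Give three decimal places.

Power ≈ 0.556

Noncentrality parameter: λ = d·√(n/2) = 0.25 × √(102/2) = 1.7854
Critical value for a two-sided test at α = 0.1: z_{α/2} = 1.645.
Power = Φ(λ − 1.645) + Φ(−λ − 1.645) = Φ(0.141) + Φ(-3.430) = 0.5559 + 0.0003 = 0.5562.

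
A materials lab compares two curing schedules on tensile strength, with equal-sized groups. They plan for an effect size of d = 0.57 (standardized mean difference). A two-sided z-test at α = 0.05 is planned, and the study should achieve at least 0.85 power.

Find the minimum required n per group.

n = 56 per group

Set Φ(δ − 1.960) = 0.85; then δ − 1.960 = Φ⁻¹(0.85) = 1.036, giving δ = 2.996.
(The Φ(−δ − z_{α/2}) term is vanishingly small for δ > 0 and is dropped in the standard sample-size formula.)
δ = d·√(n/2) ⇒ n = 2(δ/d)² = 2 × (2.996 / 0.57)² = 55.27.
Round up to the next whole unit.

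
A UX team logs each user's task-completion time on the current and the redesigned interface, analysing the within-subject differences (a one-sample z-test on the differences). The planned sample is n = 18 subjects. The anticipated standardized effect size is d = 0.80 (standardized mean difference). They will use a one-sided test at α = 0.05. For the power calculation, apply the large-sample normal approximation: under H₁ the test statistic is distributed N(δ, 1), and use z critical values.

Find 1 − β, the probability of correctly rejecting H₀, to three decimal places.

Noncentrality parameter: δ = d·√n = 0.80 × √18 = 3.3941
Critical value for a one-sided test at α = 0.05: z_α = 1.645.
Power = Φ(δ − 1.645) = Φ(1.749) = 0.9599.

Power ≈ 0.960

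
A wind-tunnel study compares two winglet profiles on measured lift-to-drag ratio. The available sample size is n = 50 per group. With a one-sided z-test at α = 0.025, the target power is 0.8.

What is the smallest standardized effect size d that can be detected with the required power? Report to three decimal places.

Need Φ(δ − 1.960) = 0.8, so δ = 1.960 + 0.842 = 2.802.
δ = d·√(n/2) ⇒ d = δ/√(n/2) = 2.802/√(50/2) = 0.5603.

d ≈ 0.560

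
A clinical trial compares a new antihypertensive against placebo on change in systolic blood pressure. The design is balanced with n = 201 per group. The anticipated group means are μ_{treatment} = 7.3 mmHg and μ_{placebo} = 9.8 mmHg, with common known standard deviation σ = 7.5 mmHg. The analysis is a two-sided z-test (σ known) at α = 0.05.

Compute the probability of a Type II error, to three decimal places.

Standardized effect: d = |μ_{treatment} − μ_{placebo}| / σ = |7.3 − 9.8| / 7.5 = 0.3333
Noncentrality parameter: λ = d·√(n/2) = 0.3333 × √(201/2) = 3.3417
Critical value for a two-sided test at α = 0.05: z_{α/2} = 1.960.
Power = Φ(λ − 1.960) + Φ(−λ − 1.960) = Φ(1.382) + Φ(-5.302) = 0.9165 + 0.0000 = 0.9165.
Type II error: β = 1 − power = 1 − 0.9165 = 0.0835.

β ≈ 0.084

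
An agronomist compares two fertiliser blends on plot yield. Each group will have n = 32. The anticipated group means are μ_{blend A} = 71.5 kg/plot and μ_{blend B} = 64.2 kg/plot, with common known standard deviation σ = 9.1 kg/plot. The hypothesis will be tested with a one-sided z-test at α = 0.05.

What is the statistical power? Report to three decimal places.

Power ≈ 0.941

Standardized effect: d = |μ_{blend A} − μ_{blend B}| / σ = |71.5 − 64.2| / 9.1 = 0.8022
Noncentrality parameter: δ = d·√(n/2) = 0.8022 × √(32/2) = 3.2088
Critical value for a one-sided test at α = 0.05: z_α = 1.645.
Power = P(Z > 1.645 − δ) = Φ(1.564) = 0.9411.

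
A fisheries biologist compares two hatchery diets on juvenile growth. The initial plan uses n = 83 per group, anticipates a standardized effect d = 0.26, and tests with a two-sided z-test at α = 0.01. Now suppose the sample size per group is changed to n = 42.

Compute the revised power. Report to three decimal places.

Power ≈ 0.083

With n = 42 per group: δ = d·√(n/2) = 0.26 × √(42/2) = 1.1915. Critical value z_{0.005} = 2.576.
Revised power = Φ(δ − 2.576) + Φ(−δ − 2.576) = Φ(-1.384) + Φ(-3.767) = 0.0831 + 0.0001 = 0.0832.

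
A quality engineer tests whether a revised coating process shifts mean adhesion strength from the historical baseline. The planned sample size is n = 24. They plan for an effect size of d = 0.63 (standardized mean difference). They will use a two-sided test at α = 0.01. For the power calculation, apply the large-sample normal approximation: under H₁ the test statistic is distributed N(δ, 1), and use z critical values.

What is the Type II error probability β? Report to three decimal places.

β ≈ 0.305

Noncentrality parameter: δ = d·√n = 0.63 × √24 = 3.0864
Two-sided α = 0.01 → critical value z_{0.005} = 2.576.
Power = Φ(δ − 2.576) + Φ(−δ − 2.576) = Φ(0.511) + Φ(-5.662) = 0.6952 + 0.0000 = 0.6952.
Type II error: β = 1 − power = 1 − 0.6952 = 0.3048.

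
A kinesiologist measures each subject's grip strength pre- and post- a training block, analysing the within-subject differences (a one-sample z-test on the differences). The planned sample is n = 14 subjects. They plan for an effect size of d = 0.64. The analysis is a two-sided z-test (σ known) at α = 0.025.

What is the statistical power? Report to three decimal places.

Power ≈ 0.561

Noncentrality parameter: δ = d·√n = 0.64 × √14 = 2.3947
Two-sided α = 0.025 → critical value z_{0.0125} = 2.241.
Power = Φ(δ − 2.241) + Φ(−δ − 2.241) = Φ(0.153) + Φ(-4.636) = 0.5609 + 0.0000 = 0.5609.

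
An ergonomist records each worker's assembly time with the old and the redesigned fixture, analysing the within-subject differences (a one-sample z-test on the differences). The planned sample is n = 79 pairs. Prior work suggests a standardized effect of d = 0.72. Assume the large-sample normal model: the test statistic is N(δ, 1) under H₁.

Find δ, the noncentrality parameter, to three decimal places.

The noncentrality parameter scales effect size by the design's sample-size factor: δ = d·√n = 0.72 × √79 = 6.3995

δ ≈ 6.399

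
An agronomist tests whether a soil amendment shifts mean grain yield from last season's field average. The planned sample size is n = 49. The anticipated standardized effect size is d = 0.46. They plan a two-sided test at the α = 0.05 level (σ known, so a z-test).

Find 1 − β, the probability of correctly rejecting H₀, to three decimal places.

Power ≈ 0.896

Noncentrality parameter: λ = d·√n = 0.46 × √49 = 3.2200
Two-sided α = 0.05 → critical value z_{0.025} = 1.960.
Power = Φ(λ − 1.960) + Φ(−λ − 1.960) = Φ(1.260) + Φ(-5.180) = 0.8962 + 0.0000 = 0.8962.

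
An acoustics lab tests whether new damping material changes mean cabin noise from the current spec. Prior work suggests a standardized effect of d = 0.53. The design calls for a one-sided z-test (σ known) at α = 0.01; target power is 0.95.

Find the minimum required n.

For power 0.95 need Φ(δ − z_{0.01}) = 0.95, so δ = z_{0.01} + z_{0.05} = 2.326 + 1.645 = 3.971.
δ = d·√n ⇒ n = (δ/d)² = (3.971 / 0.53)² = 56.14.
Rounding up, n = 57.

n = 57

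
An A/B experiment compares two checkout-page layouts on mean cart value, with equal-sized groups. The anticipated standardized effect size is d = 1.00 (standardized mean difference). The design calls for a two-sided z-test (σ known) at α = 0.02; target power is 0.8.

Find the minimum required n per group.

For power 0.8 need Φ(δ − z_{0.01}) = 0.8, so δ = z_{0.01} + z_{0.20} = 2.326 + 0.842 = 3.168.
(The Φ(−δ − z_{α/2}) term is vanishingly small for δ > 0 and is dropped in the standard sample-size formula.)
δ = d·√(n/2) ⇒ n = 2(δ/d)² = 2 × (3.168 / 1.00)² = 20.07.
Round up to the next whole unit.

n = 21 per group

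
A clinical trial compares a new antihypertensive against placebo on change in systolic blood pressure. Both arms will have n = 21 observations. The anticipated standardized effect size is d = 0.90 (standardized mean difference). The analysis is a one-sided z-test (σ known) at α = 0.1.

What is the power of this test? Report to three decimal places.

Noncentrality parameter: δ = d·√(n/2) = 0.90 × √(21/2) = 2.9163
Critical value for a one-sided test at α = 0.1: z_α = 1.282.
Power = Φ(δ − 1.282) = Φ(1.635) = 0.9490.

Power ≈ 0.949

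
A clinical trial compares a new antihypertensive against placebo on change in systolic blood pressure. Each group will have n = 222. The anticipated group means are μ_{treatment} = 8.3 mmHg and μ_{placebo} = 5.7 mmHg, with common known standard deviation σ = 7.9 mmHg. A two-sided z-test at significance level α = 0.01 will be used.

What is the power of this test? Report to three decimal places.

Power ≈ 0.814

Standardized effect: d = |μ_{treatment} − μ_{placebo}| / σ = |8.3 − 5.7| / 7.9 = 0.3291
Noncentrality parameter: δ = d·√(n/2) = 0.3291 × √(222/2) = 3.4674
Two-sided α = 0.01 → critical value z_{0.005} = 2.576.
Power = Φ(δ − 2.576) + Φ(−δ − 2.576) = Φ(0.892) + Φ(-6.043) = 0.8137 + 0.0000 = 0.8137.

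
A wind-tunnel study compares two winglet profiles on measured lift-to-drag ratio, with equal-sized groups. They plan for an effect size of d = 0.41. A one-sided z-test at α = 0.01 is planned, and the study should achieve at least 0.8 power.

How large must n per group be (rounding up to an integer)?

n = 120 per group

Set Φ(δ − 2.326) = 0.8; then δ − 2.326 = Φ⁻¹(0.8) = 0.842, giving δ = 3.168.
δ = d·√(n/2) ⇒ n = 2(δ/d)² = 2 × (3.168 / 0.41)² = 119.41.
Round up to the next whole unit.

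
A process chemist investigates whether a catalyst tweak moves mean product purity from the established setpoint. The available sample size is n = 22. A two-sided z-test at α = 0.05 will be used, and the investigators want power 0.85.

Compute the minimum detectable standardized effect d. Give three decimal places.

Need Φ(δ − 1.960) = 0.85, so δ = 1.960 + 1.036 = 2.996.
(Lower-tail contribution to power is negligible for δ > 0.)
δ = d·√n ⇒ d = δ/√n = 2.996/√22 = 0.6388.

d ≈ 0.639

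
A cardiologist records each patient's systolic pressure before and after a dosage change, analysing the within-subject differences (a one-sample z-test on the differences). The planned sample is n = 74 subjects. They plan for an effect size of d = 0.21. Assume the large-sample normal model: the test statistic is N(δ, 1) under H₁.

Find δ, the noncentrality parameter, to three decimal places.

δ ≈ 1.806

δ = d·√n = 0.21 × √74 = 1.8065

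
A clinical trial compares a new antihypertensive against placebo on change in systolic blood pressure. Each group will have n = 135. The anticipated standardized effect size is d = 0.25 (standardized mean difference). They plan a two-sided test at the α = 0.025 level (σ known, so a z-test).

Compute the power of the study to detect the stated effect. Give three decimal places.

Noncentrality parameter: δ = d·√(n/2) = 0.25 × √(135/2) = 2.0540
Two-sided α = 0.025 → critical value z_{0.0125} = 2.241.
Power = Φ(δ − 2.241) + Φ(−δ − 2.241) = Φ(-0.187) + Φ(-4.295) = 0.4257 + 0.0000 = 0.4257.

Power ≈ 0.426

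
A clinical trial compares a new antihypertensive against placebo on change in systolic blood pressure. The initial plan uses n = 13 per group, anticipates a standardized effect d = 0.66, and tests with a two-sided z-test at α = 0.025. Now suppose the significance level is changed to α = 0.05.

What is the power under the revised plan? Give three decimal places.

Power ≈ 0.391

δ = d·√(n/2) = 0.66 × √(13/2) = 1.6827 (unchanged). New critical value: z_{0.025} = 1.960.
Revised power = Φ(δ − 1.960) + Φ(−δ − 1.960) = Φ(-0.277) + Φ(-3.643) = 0.3908 + 0.0001 = 0.3909.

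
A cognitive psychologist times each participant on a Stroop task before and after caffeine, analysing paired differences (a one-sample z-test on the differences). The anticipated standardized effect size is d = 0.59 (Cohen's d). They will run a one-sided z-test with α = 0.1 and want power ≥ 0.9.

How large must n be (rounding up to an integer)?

Set Φ(δ − 1.282) = 0.9; then δ − 1.282 = Φ⁻¹(0.9) = 1.282, giving δ = 2.563.
δ = d·√n ⇒ n = (δ/d)² = (2.563 / 0.59)² = 18.87.
Round up to the next whole unit.

n = 19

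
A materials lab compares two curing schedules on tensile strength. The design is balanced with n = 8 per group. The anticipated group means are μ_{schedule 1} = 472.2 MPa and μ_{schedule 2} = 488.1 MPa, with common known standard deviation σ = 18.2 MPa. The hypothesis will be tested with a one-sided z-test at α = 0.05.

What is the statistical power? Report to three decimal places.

Power ≈ 0.541

Standardized effect: d = |μ_{schedule 1} − μ_{schedule 2}| / σ = |472.2 − 488.1| / 18.2 = 0.8736
Noncentrality parameter: δ = d·√(n/2) = 0.8736 × √(8/2) = 1.7473
Critical value for a one-sided test at α = 0.05: z_α = 1.645.
Power = Φ(δ − 1.645) = Φ(0.102) = 0.5408.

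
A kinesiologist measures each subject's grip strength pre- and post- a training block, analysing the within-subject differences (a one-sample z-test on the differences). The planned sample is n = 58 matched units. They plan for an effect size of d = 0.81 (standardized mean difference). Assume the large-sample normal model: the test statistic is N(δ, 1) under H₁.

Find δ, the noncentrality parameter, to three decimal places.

δ = d·√n = 0.81 × √58 = 6.1688

δ ≈ 6.169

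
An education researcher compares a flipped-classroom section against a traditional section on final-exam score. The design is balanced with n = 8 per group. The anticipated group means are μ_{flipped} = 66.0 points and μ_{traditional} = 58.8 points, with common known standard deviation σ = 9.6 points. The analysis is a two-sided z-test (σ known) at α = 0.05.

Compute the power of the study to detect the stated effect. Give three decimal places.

Standardized effect: d = |μ_{flipped} − μ_{traditional}| / σ = |66.0 − 58.8| / 9.6 = 0.7500
Noncentrality parameter: δ = d·√(n/2) = 0.7500 × √(8/2) = 1.5000
Critical value for a two-sided test at α = 0.05: z_{α/2} = 1.960.
Power = Φ(δ − 1.960) + Φ(−δ − 1.960) = Φ(-0.460) + Φ(-3.460) = 0.3228 + 0.0003 = 0.3230.

Power ≈ 0.323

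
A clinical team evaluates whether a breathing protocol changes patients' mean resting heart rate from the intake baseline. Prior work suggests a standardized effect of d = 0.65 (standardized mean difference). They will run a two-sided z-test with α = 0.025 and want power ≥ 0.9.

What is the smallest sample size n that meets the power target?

Set Φ(δ − 2.241) = 0.9; then δ − 2.241 = Φ⁻¹(0.9) = 1.282, giving δ = 3.523.
(For δ > 0 the lower-tail rejection region contributes negligibly to power, so the one-term inversion is standard.)
δ = d·√n ⇒ n = (δ/d)² = (3.523 / 0.65)² = 29.38.
Rounding up, n = 30.

n = 30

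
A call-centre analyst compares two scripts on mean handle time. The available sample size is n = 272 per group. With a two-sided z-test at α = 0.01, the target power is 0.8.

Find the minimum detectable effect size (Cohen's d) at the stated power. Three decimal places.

d ≈ 0.293

Required noncentrality: δ = z_{0.005} + z_{0.20} = 2.576 + 0.842 = 3.417.
(The second rejection-region term Φ(−δ − z_{α/2}) is negligible and dropped.)
δ = d·√(n/2) ⇒ d = δ/√(n/2) = 3.417/√(272/2) = 0.2930.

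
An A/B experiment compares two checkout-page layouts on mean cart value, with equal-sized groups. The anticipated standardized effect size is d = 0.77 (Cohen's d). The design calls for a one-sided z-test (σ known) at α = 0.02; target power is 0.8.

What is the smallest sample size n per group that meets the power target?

n = 29 per group

For power 0.8 need Φ(δ − z_{0.02}) = 0.8, so δ = z_{0.02} + z_{0.20} = 2.054 + 0.842 = 2.895.
δ = d·√(n/2) ⇒ n = 2(δ/d)² = 2 × (2.895 / 0.77)² = 28.28.
Round up to the next whole unit.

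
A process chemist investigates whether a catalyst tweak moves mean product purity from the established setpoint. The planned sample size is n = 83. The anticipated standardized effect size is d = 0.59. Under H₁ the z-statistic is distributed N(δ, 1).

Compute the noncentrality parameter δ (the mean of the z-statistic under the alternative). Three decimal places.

δ ≈ 5.375

The noncentrality parameter scales effect size by the design's sample-size factor: δ = d·√n = 0.59 × √83 = 5.3752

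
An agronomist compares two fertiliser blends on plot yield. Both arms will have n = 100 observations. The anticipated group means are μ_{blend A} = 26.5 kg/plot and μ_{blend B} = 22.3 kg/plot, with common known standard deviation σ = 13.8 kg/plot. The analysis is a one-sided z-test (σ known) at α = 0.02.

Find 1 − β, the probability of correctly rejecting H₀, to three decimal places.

Power ≈ 0.539

Standardized effect: d = |μ_{blend A} − μ_{blend B}| / σ = |26.5 − 22.3| / 13.8 = 0.3043
Noncentrality parameter: λ = d·√(n/2) = 0.3043 × √(100/2) = 2.1521
One-sided α = 0.02 → critical value z_{0.02} = 2.054.
Power = P(Z > 2.054 − λ) = Φ(0.098) = 0.5392.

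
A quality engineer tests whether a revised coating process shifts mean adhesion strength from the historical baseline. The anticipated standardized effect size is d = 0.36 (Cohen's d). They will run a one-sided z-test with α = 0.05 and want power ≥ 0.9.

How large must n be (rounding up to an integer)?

n = 67

Set Φ(δ − 1.645) = 0.9; then δ − 1.645 = Φ⁻¹(0.9) = 1.282, giving δ = 2.926.
δ = d·√n ⇒ n = (δ/d)² = (2.926 / 0.36)² = 66.08.
Rounding up, n = 67.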